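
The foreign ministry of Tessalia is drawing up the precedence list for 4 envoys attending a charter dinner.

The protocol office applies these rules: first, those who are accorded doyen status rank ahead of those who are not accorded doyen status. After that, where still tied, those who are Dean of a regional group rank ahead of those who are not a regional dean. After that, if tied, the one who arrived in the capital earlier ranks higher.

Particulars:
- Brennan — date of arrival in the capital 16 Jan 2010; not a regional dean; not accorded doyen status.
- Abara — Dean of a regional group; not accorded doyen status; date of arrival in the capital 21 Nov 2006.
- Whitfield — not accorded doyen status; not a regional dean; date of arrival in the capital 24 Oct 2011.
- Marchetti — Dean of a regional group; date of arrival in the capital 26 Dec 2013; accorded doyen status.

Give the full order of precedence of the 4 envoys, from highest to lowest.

Marchetti, Abara, Brennan, Whitfield

By the first rule: Marchetti (accorded doyen status); then Abara, Brennan and Whitfield (each not accorded doyen status).
Among Abara, Brennan and Whitfield, Dean of a regional group before not a regional dean: Abara (Dean of a regional group) before Brennan and Whitfield (not a regional dean).
Among Brennan and Whitfield, by date of arrival in the capital (earlier first): Brennan (16 Jan 2010) before Whitfield (24 Oct 2011).
Full order: Marchetti, Abara, Brennan, Whitfield.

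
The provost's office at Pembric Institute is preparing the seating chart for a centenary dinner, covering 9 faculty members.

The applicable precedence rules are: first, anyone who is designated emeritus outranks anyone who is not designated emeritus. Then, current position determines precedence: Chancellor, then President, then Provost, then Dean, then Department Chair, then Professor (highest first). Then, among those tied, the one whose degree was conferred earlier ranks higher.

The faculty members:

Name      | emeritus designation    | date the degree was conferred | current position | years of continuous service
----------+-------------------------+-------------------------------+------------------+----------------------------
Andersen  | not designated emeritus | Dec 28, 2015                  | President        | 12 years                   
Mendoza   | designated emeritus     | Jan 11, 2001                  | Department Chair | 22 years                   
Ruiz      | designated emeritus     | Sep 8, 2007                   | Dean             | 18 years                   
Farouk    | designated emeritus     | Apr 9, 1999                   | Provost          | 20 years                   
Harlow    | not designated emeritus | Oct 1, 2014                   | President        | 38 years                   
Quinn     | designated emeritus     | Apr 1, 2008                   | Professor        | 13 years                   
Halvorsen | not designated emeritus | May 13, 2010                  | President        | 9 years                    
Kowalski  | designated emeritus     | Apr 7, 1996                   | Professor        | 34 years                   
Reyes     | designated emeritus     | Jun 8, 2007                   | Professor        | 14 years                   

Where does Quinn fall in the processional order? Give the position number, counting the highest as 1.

By the first rule: Farouk, Ruiz, Mendoza, Kowalski, Reyes and Quinn (each designated emeritus); then Halvorsen, Harlow and Andersen (each not designated emeritus).
Among Farouk, Ruiz, Mendoza, Kowalski, Reyes and Quinn, by current position: Farouk (Provost) before Ruiz (Dean) before Mendoza (Department Chair) before Kowalski, Reyes and Quinn (Professor).
Among Kowalski, Reyes and Quinn, by date the degree was conferred (earlier first): Kowalski (Apr 7, 1996) before Reyes (Jun 8, 2007) before Quinn (Apr 1, 2008).
Halvorsen, Harlow and Andersen are each President, so the next rule applies.
Among Halvorsen, Harlow and Andersen, by date the degree was conferred (earlier first): Halvorsen (May 13, 2010) before Harlow (Oct 1, 2014) before Andersen (Dec 28, 2015).
Order: Farouk, Ruiz, Mendoza, Kowalski, Reyes, Quinn, Halvorsen, Harlow, Andersen. So position 6.

6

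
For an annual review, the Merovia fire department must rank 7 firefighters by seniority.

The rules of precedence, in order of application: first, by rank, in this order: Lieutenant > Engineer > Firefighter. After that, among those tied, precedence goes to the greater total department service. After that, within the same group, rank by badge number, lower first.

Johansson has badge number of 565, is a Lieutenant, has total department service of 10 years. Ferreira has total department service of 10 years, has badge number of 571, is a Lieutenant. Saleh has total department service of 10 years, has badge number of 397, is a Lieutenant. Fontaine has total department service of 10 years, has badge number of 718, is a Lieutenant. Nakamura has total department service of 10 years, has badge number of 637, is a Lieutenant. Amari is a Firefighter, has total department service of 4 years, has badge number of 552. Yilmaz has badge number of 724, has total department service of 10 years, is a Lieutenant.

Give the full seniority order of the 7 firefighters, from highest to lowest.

By rank: Saleh, Johansson, Ferreira, Nakamura, Fontaine and Yilmaz (Lieutenant); then Amari (Firefighter).
Saleh, Johansson, Ferreira, Nakamura, Fontaine and Yilmaz all have total department service 10 years, so the next rule applies.
Among Saleh, Johansson, Ferreira, Nakamura, Fontaine and Yilmaz, by badge number (lower first): Saleh (397) before Johansson (565) before Ferreira (571) before Nakamura (637) before Fontaine (718) before Yilmaz (724).
Full order: Saleh, Johansson, Ferreira, Nakamura, Fontaine, Yilmaz, Amari.

Saleh, Johansson, Ferreira, Nakamura, Fontaine, Yilmaz, Amari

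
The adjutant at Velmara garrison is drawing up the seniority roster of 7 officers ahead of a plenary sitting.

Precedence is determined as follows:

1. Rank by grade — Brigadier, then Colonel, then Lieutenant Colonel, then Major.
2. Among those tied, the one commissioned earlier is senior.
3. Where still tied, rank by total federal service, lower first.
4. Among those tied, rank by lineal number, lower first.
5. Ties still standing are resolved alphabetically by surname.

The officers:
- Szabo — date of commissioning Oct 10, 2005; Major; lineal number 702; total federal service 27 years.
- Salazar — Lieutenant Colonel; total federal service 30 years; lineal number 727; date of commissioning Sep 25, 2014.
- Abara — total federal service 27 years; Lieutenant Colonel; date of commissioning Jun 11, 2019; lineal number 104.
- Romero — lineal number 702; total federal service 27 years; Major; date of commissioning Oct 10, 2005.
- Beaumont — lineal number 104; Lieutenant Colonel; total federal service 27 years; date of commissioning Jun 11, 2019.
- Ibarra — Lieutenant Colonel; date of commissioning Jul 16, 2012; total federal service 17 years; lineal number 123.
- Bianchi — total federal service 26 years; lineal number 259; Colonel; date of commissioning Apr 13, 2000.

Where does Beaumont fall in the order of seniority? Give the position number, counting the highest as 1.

5

By grade: Bianchi (Colonel); then Ibarra, Salazar, Abara and Beaumont (Lieutenant Colonel); then Romero and Szabo (Major).
Among Ibarra, Salazar, Abara and Beaumont, by date of commissioning (earlier first): Ibarra (Jul 16, 2012) before Salazar (Sep 25, 2014) before Abara and Beaumont (Jun 11, 2019).
Abara and Beaumont both have total federal service 27 years, so the next rule applies.
Abara and Beaumont both have lineal number 104, so the next rule applies.
Among Abara and Beaumont, alphabetically by surname: Abara before Beaumont.
Romero and Szabo both have date of commissioning Oct 10, 2005, so the next rule applies.
Romero and Szabo both have total federal service 27 years, so the next rule applies.
Romero and Szabo both have lineal number 702, so the next rule applies.
Among Romero and Szabo, alphabetically by surname: Romero before Szabo.
Order: Bianchi, Ibarra, Salazar, Abara, Beaumont, Romero, Szabo. So position 5.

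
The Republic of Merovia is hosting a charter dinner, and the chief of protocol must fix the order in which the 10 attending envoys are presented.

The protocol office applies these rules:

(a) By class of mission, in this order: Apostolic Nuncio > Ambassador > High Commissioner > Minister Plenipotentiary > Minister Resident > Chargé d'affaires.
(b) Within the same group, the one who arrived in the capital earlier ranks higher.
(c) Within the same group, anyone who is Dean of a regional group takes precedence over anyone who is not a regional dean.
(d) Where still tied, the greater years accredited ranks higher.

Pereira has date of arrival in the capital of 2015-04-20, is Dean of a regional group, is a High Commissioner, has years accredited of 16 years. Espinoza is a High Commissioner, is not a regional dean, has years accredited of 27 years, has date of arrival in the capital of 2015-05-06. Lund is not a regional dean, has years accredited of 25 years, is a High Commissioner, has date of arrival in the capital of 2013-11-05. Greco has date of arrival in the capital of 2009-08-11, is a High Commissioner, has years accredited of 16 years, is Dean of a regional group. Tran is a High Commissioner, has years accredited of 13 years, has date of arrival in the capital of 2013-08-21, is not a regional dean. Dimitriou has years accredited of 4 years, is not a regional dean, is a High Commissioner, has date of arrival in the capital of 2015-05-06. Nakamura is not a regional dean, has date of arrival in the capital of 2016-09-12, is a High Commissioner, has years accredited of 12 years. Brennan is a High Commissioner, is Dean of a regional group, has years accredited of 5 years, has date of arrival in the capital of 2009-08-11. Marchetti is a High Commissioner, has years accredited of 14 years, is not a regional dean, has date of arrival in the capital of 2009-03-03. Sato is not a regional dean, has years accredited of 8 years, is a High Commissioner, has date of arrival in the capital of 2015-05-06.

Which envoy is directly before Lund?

Tran

By class of mission: Marchetti, Greco, Brennan, Tran, Lund, Pereira, Espinoza, Sato, Dimitriou and Nakamura (High Commissioner).
Among Marchetti, Greco, Brennan, Tran, Lund, Pereira, Espinoza, Sato, Dimitriou and Nakamura, by date of arrival in the capital (earlier first): Marchetti (2009-03-03) before Greco and Brennan (2009-08-11) before Tran (2013-08-21) before Lund (2013-11-05) before Pereira (2015-04-20) before Espinoza, Sato and Dimitriou (2015-05-06) before Nakamura (2016-09-12).
Greco and Brennan are each Dean of a regional group, so the next rule applies.
Among Greco and Brennan, by years accredited (higher first): Greco (16 years) before Brennan (5 years).
Espinoza, Sato and Dimitriou are each not a regional dean, so the next rule applies.
Among Espinoza, Sato and Dimitriou, by years accredited (higher first): Espinoza (27 years) before Sato (8 years) before Dimitriou (4 years).
Order: Marchetti, Greco, Brennan, Tran, Lund, Pereira, Espinoza, Sato, Dimitriou, Nakamura.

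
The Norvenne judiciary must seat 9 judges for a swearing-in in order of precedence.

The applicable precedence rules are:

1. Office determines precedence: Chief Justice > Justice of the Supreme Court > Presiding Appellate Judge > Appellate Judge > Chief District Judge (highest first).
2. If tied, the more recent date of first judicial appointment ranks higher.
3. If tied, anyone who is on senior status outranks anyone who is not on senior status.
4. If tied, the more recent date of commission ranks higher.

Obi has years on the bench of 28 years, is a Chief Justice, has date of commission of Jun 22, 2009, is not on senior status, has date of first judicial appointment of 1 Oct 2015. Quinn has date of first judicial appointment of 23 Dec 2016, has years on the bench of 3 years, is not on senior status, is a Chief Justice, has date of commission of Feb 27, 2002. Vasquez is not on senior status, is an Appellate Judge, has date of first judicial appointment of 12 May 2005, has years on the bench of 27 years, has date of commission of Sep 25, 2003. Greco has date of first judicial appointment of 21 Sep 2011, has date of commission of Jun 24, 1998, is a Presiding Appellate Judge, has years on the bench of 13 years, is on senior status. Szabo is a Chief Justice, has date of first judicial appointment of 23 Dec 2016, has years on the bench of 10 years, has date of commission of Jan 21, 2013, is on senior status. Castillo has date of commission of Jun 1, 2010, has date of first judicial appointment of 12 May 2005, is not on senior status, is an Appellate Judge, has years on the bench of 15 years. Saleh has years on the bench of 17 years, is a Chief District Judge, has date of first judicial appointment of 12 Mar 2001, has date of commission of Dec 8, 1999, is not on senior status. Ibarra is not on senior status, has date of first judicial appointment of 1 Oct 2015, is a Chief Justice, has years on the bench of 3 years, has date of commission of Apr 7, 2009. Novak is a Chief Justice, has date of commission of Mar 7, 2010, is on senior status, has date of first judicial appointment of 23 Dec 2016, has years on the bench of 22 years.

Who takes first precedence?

Szabo

By office: Szabo, Novak, Quinn, Obi and Ibarra (Chief Justice); then Greco (Presiding Appellate Judge); then Castillo and Vasquez (Appellate Judge); then Saleh (Chief District Judge).
Among Szabo, Novak, Quinn, Obi and Ibarra, by date of first judicial appointment (later first): Szabo, Novak and Quinn (23 Dec 2016) before Obi and Ibarra (1 Oct 2015).
Among Szabo, Novak and Quinn, on senior status before not on senior status: Szabo and Novak (on senior status) before Quinn (not on senior status).
Among Szabo and Novak, by date of commission (later first): Szabo (Jan 21, 2013) before Novak (Mar 7, 2010).
Obi and Ibarra are each not on senior status, so the next rule applies.
Among Obi and Ibarra, by date of commission (later first): Obi (Jun 22, 2009) before Ibarra (Apr 7, 2009).
Castillo and Vasquez both have date of first judicial appointment 12 May 2005, so the next rule applies.
Castillo and Vasquez are each not on senior status, so the next rule applies.
Among Castillo and Vasquez, by date of commission (later first): Castillo (Jun 1, 2010) before Vasquez (Sep 25, 2003).
Order: Szabo, Novak, Quinn, Obi, Ibarra, Greco, Castillo, Vasquez, Saleh.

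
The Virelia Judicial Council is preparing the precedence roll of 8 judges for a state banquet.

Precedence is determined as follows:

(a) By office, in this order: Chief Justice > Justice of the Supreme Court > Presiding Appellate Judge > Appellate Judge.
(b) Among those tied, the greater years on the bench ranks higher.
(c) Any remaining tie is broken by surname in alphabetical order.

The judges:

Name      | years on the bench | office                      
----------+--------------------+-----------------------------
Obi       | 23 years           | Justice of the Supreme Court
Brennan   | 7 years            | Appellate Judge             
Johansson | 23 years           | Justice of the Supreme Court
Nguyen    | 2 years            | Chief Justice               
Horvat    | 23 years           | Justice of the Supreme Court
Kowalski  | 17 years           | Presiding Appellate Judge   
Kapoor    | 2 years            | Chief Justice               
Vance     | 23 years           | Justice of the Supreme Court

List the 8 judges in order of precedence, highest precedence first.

By office: Kapoor and Nguyen (Chief Justice); then Horvat, Johansson, Obi and Vance (Justice of the Supreme Court); then Kowalski (Presiding Appellate Judge); then Brennan (Appellate Judge).
Kapoor and Nguyen both have years on the bench 2 years, so the next rule applies.
Among Kapoor and Nguyen, alphabetically by surname: Kapoor before Nguyen.
Horvat, Johansson, Obi and Vance all have years on the bench 23 years, so the next rule applies.
Among Horvat, Johansson, Obi and Vance, alphabetically by surname: Horvat before Johansson before Obi before Vance.
Full order: Kapoor, Nguyen, Horvat, Johansson, Obi, Vance, Kowalski, Brennan.

Kapoor, Nguyen, Horvat, Johansson, Obi, Vance, Kowalski, Brennan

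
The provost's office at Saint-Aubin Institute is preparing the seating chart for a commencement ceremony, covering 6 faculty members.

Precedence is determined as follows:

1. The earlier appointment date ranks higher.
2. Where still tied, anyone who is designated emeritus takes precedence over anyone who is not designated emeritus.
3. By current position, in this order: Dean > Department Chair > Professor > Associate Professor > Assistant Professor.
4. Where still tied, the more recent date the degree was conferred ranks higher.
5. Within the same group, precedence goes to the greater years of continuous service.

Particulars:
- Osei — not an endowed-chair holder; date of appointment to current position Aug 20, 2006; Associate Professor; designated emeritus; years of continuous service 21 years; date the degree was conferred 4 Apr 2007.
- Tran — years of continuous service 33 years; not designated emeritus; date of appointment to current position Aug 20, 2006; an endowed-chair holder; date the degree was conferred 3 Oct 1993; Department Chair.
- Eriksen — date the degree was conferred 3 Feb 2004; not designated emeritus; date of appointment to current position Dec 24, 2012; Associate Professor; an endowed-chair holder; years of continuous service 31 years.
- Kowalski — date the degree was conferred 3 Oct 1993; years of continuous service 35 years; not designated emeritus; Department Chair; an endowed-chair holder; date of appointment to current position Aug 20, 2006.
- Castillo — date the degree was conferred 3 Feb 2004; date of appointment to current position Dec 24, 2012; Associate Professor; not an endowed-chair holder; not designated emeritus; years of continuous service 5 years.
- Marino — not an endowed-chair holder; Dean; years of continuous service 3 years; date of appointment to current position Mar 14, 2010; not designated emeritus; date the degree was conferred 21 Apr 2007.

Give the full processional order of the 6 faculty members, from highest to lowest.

Osei, Kowalski, Tran, Marino, Eriksen, Castillo

By date of appointment to current position (earlier first): Osei, Kowalski and Tran (each Aug 20, 2006); then Marino (Mar 14, 2010); then Eriksen and Castillo (both Dec 24, 2012).
Among Osei, Kowalski and Tran, designated emeritus before not designated emeritus: Osei (designated emeritus) before Kowalski and Tran (not designated emeritus).
Kowalski and Tran are each Department Chair, so the next rule applies.
Kowalski and Tran both have date the degree was conferred 3 Oct 1993, so the next rule applies.
Among Kowalski and Tran, by years of continuous service (higher first): Kowalski (35 years) before Tran (33 years).
Eriksen and Castillo are each not designated emeritus, so the next rule applies.
Eriksen and Castillo are each Associate Professor, so the next rule applies.
Eriksen and Castillo both have date the degree was conferred 3 Feb 2004, so the next rule applies.
Among Eriksen and Castillo, by years of continuous service (higher first): Eriksen (31 years) before Castillo (5 years).
Full order: Osei, Kowalski, Tran, Marino, Eriksen, Castillo.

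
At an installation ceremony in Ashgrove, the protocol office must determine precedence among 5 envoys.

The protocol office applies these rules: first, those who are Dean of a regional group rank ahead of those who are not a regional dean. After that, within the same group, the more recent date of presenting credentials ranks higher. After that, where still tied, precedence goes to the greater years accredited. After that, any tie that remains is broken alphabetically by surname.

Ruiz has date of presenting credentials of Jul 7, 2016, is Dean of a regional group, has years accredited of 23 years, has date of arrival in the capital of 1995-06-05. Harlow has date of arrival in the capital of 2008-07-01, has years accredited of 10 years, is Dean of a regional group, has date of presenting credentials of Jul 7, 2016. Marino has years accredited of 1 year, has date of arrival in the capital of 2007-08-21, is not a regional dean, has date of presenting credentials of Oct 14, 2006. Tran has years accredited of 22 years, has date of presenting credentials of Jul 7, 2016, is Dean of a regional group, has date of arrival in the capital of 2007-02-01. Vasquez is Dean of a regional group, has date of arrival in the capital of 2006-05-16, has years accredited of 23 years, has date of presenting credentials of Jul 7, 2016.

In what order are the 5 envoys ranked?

Ruiz, Vasquez, Tran, Harlow, Marino

By the first rule: Ruiz, Vasquez, Tran and Harlow (each Dean of a regional group); then Marino (not a regional dean).
Ruiz, Vasquez, Tran and Harlow all have date of presenting credentials Jul 7, 2016, so the next rule applies.
Among Ruiz, Vasquez, Tran and Harlow, by years accredited (higher first): Ruiz and Vasquez (23 years) before Tran (22 years) before Harlow (10 years).
Among Ruiz and Vasquez, alphabetically by surname: Ruiz before Vasquez.
Full order: Ruiz, Vasquez, Tran, Harlow, Marino.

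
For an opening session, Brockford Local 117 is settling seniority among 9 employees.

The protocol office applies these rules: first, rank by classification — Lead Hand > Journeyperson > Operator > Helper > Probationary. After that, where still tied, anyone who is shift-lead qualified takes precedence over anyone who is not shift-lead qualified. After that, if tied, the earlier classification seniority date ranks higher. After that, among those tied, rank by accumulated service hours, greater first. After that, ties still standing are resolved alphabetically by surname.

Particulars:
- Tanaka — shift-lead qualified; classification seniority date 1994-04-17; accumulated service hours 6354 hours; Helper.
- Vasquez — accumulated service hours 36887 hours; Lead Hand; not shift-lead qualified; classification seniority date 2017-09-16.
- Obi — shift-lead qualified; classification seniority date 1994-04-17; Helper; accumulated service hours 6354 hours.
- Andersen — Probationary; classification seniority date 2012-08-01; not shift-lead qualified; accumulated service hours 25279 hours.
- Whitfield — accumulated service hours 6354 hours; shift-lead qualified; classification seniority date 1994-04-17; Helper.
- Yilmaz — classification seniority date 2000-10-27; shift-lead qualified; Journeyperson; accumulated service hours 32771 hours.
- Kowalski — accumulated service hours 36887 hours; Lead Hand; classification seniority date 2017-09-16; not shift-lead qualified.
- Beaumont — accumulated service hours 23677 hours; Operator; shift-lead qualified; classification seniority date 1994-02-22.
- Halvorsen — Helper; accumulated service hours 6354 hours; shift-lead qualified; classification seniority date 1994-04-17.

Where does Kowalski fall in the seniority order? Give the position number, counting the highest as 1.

1

By classification: Kowalski and Vasquez (Lead Hand); then Yilmaz (Journeyperson); then Beaumont (Operator); then Halvorsen, Obi, Tanaka and Whitfield (Helper); then Andersen (Probationary).
Kowalski and Vasquez are each not shift-lead qualified, so the next rule applies.
Kowalski and Vasquez both have classification seniority date 2017-09-16, so the next rule applies.
Kowalski and Vasquez both have accumulated service hours 36887 hours, so the next rule applies.
Among Kowalski and Vasquez, alphabetically by surname: Kowalski before Vasquez.
Halvorsen, Obi, Tanaka and Whitfield are each shift-lead qualified, so the next rule applies.
Halvorsen, Obi, Tanaka and Whitfield all have classification seniority date 1994-04-17, so the next rule applies.
Halvorsen, Obi, Tanaka and Whitfield all have accumulated service hours 6354 hours, so the next rule applies.
Among Halvorsen, Obi, Tanaka and Whitfield, alphabetically by surname: Halvorsen before Obi before Tanaka before Whitfield.
Order: Kowalski, Vasquez, Yilmaz, Beaumont, Halvorsen, Obi, Tanaka, Whitfield, Andersen. So position 1.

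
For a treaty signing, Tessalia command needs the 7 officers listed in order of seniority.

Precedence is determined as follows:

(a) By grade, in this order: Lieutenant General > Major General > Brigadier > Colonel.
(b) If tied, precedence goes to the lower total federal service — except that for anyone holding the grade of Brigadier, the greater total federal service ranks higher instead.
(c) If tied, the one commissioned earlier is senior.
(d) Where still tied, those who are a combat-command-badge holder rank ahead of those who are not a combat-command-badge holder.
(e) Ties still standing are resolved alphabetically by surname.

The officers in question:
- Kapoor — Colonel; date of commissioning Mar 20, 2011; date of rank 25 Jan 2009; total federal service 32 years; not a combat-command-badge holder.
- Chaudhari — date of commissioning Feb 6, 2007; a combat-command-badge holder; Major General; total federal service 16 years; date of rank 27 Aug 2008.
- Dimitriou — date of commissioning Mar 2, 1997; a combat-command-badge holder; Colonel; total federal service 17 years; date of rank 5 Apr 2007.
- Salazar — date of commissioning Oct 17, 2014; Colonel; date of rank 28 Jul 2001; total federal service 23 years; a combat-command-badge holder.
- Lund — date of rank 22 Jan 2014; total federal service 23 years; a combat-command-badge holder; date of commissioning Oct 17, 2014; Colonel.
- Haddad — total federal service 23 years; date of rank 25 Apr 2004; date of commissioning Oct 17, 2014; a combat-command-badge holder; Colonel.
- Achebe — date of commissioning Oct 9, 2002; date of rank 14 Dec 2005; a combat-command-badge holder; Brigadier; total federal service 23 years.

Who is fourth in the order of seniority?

By grade: Chaudhari (Major General); then Achebe (Brigadier); then Dimitriou, Haddad, Lund, Salazar and Kapoor (Colonel).
Among Dimitriou, Haddad, Lund, Salazar and Kapoor, by total federal service (lower first): Dimitriou (17 years) before Haddad, Lund and Salazar (23 years) before Kapoor (32 years).
Haddad, Lund and Salazar all have date of commissioning Oct 17, 2014, so the next rule applies.
Haddad, Lund and Salazar are each a combat-command-badge holder, so the next rule applies.
Among Haddad, Lund and Salazar, alphabetically by surname: Haddad before Lund before Salazar.
Order: Chaudhari, Achebe, Dimitriou, Haddad, Lund, Salazar, Kapoor.

Haddad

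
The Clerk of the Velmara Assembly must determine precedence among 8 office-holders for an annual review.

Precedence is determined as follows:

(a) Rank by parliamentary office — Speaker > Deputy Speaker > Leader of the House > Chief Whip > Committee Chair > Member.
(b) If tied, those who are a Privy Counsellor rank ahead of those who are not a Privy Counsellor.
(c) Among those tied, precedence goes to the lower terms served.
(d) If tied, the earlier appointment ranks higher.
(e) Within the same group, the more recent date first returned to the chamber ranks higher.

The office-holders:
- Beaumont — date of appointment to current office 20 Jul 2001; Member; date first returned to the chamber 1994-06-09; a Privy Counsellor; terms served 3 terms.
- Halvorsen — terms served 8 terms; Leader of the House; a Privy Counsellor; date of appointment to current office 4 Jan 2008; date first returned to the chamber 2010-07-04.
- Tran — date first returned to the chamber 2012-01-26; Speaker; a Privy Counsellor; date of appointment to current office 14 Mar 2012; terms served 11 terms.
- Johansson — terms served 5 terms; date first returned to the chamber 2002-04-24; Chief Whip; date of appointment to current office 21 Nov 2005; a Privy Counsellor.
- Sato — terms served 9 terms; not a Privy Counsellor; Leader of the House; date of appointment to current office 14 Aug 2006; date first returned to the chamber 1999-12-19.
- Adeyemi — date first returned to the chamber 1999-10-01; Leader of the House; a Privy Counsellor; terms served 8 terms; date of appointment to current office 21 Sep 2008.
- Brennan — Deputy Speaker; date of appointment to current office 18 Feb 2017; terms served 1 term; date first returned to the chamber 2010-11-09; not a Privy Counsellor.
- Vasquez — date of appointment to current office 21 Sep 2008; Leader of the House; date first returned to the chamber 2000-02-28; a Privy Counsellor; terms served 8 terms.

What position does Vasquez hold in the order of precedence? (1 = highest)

4

By parliamentary office: Tran (Speaker); then Brennan (Deputy Speaker); then Halvorsen, Vasquez, Adeyemi and Sato (Leader of the House); then Johansson (Chief Whip); then Beaumont (Member).
Among Halvorsen, Vasquez, Adeyemi and Sato, a Privy Counsellor before not a Privy Counsellor: Halvorsen, Vasquez and Adeyemi (a Privy Counsellor) before Sato (not a Privy Counsellor).
Halvorsen, Vasquez and Adeyemi all have terms served 8 terms, so the next rule applies.
Among Halvorsen, Vasquez and Adeyemi, by date of appointment to current office (earlier first): Halvorsen (4 Jan 2008) before Vasquez and Adeyemi (21 Sep 2008).
Among Vasquez and Adeyemi, by date first returned to the chamber (later first): Vasquez (2000-02-28) before Adeyemi (1999-10-01).
Order: Tran, Brennan, Halvorsen, Vasquez, Adeyemi, Sato, Johansson, Beaumont. So position 4.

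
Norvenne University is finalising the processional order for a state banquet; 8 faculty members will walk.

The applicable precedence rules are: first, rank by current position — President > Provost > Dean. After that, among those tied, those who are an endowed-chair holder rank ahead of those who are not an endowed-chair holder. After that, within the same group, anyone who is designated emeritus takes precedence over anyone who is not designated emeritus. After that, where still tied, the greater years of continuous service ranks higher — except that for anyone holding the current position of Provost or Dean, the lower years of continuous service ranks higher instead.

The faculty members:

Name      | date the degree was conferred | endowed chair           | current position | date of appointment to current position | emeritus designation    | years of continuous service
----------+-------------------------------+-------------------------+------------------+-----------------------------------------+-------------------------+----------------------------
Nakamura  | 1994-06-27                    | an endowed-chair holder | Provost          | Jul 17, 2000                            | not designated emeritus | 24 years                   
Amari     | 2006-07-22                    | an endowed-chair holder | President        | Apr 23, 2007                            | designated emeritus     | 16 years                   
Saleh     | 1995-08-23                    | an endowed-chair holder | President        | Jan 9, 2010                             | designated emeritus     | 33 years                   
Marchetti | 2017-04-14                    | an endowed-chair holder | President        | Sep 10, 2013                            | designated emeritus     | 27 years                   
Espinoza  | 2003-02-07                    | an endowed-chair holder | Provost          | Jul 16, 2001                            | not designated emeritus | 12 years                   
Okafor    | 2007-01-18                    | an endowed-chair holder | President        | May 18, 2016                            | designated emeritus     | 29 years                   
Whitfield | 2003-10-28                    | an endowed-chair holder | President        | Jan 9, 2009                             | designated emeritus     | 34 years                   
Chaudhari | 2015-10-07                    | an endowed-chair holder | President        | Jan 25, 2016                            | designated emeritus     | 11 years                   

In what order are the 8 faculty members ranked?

Whitfield, Saleh, Okafor, Marchetti, Amari, Chaudhari, Espinoza, Nakamura

By current position: Whitfield, Saleh, Okafor, Marchetti, Amari and Chaudhari (President); then Espinoza and Nakamura (Provost).
Whitfield, Saleh, Okafor, Marchetti, Amari and Chaudhari are each an endowed-chair holder, so the next rule applies.
Whitfield, Saleh, Okafor, Marchetti, Amari and Chaudhari are each designated emeritus, so the next rule applies.
Among Whitfield, Saleh, Okafor, Marchetti, Amari and Chaudhari, by years of continuous service (higher first): Whitfield (34 years) before Saleh (33 years) before Okafor (29 years) before Marchetti (27 years) before Amari (16 years) before Chaudhari (11 years).
Espinoza and Nakamura are each an endowed-chair holder, so the next rule applies.
Espinoza and Nakamura are each not designated emeritus, so the next rule applies.
Among Espinoza and Nakamura, by years of continuous service (lower first) (reversed rule for this group): Espinoza (12 years) before Nakamura (24 years).
Full order: Whitfield, Saleh, Okafor, Marchetti, Amari, Chaudhari, Espinoza, Nakamura.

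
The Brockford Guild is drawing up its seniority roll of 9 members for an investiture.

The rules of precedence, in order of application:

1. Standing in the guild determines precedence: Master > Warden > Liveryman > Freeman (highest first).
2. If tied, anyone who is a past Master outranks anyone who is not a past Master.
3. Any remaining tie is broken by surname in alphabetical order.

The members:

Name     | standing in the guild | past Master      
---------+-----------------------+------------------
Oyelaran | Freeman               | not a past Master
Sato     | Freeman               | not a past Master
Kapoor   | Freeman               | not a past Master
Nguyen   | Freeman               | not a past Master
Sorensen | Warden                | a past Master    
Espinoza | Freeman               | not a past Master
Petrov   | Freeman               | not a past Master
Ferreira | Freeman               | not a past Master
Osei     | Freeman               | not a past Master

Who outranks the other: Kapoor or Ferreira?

By standing in the guild: Sorensen (Warden); then Espinoza, Ferreira, Kapoor, Nguyen, Osei, Oyelaran, Petrov and Sato (Freeman).
Espinoza, Ferreira, Kapoor, Nguyen, Osei, Oyelaran, Petrov and Sato are each not a past Master, so the next rule applies.
Among Espinoza, Ferreira, Kapoor, Nguyen, Osei, Oyelaran, Petrov and Sato, alphabetically by surname: Espinoza before Ferreira before Kapoor before Nguyen before Osei before Oyelaran before Petrov before Sato.
So Ferreira takes precedence.

Ferreira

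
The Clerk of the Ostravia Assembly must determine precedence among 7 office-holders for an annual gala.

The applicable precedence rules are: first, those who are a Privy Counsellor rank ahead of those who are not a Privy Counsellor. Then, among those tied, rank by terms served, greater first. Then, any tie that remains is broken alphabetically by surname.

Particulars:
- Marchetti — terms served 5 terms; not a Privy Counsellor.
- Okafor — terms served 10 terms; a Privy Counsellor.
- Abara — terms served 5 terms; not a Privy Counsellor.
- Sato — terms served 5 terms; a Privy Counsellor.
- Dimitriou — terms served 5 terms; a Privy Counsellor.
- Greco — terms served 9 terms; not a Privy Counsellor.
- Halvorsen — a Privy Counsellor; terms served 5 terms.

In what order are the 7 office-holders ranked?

By the first rule: Okafor, Dimitriou, Halvorsen and Sato (each a Privy Counsellor); then Greco, Abara and Marchetti (each not a Privy Counsellor).
Among Okafor, Dimitriou, Halvorsen and Sato, by terms served (higher first): Okafor (10 terms) before Dimitriou, Halvorsen and Sato (5 terms).
Among Dimitriou, Halvorsen and Sato, alphabetically by surname: Dimitriou before Halvorsen before Sato.
Among Greco, Abara and Marchetti, by terms served (higher first): Greco (9 terms) before Abara and Marchetti (5 terms).
Among Abara and Marchetti, alphabetically by surname: Abara before Marchetti.
Full order: Okafor, Dimitriou, Halvorsen, Sato, Greco, Abara, Marchetti.

Okafor, Dimitriou, Halvorsen, Sato, Greco, Abara, Marchetti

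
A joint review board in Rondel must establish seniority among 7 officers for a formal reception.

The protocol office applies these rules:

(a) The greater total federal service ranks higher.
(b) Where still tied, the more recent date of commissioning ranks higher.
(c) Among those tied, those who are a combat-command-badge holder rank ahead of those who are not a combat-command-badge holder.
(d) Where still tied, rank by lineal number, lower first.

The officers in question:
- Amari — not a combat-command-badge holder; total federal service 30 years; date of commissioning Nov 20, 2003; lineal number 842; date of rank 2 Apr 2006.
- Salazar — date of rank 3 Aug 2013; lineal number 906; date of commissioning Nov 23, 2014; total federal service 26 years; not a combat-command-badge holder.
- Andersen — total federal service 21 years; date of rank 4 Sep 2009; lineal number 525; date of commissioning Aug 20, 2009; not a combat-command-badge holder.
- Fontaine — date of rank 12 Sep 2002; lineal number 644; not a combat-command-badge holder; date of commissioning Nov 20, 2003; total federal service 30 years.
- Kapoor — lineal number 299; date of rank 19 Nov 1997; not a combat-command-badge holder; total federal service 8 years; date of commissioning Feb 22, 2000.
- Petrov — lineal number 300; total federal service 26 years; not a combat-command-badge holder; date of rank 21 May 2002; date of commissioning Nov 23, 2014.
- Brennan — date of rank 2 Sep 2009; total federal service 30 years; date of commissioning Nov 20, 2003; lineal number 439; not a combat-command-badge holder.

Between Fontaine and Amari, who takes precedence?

By total federal service (higher first): Brennan, Fontaine and Amari (each 30 years); then Petrov and Salazar (both 26 years); then Andersen (21 years); then Kapoor (8 years).
Brennan, Fontaine and Amari all have date of commissioning Nov 20, 2003, so the next rule applies.
Brennan, Fontaine and Amari are each not a combat-command-badge holder, so the next rule applies.
Among Brennan, Fontaine and Amari, by lineal number (lower first): Brennan (439) before Fontaine (644) before Amari (842).
Petrov and Salazar both have date of commissioning Nov 23, 2014, so the next rule applies.
Petrov and Salazar are each not a combat-command-badge holder, so the next rule applies.
Among Petrov and Salazar, by lineal number (lower first): Petrov (300) before Salazar (906).
So Fontaine takes precedence.

Fontaine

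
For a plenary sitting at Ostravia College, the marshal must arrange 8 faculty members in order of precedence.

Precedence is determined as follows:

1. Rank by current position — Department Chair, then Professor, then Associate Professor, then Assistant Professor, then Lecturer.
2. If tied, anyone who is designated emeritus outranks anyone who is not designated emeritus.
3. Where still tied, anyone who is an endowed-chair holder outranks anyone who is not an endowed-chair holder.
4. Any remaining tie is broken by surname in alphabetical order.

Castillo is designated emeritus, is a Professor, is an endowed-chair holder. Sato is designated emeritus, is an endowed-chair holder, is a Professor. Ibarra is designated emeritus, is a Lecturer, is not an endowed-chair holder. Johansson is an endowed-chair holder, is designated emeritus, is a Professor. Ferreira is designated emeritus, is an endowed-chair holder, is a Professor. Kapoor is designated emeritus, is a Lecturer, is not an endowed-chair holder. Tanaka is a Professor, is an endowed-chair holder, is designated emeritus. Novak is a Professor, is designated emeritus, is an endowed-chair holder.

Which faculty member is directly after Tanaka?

By current position: Castillo, Ferreira, Johansson, Novak, Sato and Tanaka (Professor); then Ibarra and Kapoor (Lecturer).
Castillo, Ferreira, Johansson, Novak, Sato and Tanaka are each designated emeritus, so the next rule applies.
Castillo, Ferreira, Johansson, Novak, Sato and Tanaka are each an endowed-chair holder, so the next rule applies.
Among Castillo, Ferreira, Johansson, Novak, Sato and Tanaka, alphabetically by surname: Castillo before Ferreira before Johansson before Novak before Sato before Tanaka.
Ibarra and Kapoor are each designated emeritus, so the next rule applies.
Ibarra and Kapoor are each not an endowed-chair holder, so the next rule applies.
Among Ibarra and Kapoor, alphabetically by surname: Ibarra before Kapoor.
Order: Castillo, Ferreira, Johansson, Novak, Sato, Tanaka, Ibarra, Kapoor.

Ibarra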